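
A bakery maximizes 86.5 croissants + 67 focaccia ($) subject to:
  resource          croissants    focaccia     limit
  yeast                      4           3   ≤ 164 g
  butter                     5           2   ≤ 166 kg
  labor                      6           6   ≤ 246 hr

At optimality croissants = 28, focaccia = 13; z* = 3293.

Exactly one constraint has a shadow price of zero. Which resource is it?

yeast

yeast: 151/164 (slack 13)
butter: 166/166 (binding)
labor: 246/246 (binding)
By complementary slackness, a constraint with positive slack has shadow price 0 → yeast.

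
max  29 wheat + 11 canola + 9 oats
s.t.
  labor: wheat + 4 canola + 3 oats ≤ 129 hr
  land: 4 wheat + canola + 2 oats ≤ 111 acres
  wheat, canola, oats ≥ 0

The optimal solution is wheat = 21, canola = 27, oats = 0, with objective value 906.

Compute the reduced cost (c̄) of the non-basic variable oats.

Check each constraint at x*: labor 129/129 (tight); land 111/111 (tight).
The binding rows give the dual system: 1·y_labor + 4·y_land = 29 and 4·y_labor + 1·y_land = 11.
This yields shadow prices y_labor = 1, y_land = 7.
Reduced cost of oats: c₃ − yᵀa₃ = 9 − (1·3 + 7·2) = 9 − 17 = -8.

-8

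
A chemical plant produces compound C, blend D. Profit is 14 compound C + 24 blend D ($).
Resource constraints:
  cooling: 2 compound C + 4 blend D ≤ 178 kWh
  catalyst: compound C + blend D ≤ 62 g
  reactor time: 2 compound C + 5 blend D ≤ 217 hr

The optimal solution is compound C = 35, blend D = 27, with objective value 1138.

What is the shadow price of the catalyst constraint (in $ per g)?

4

Check each constraint at x*: cooling 178/178 (tight); catalyst 62/62 (tight); reactor time 205/217 (slack 12).
Since reactor time is not tight, its dual is 0.
Dual feasibility on the basic columns requires 2·y_cooling + 1·y_catalyst = 14, 4·y_cooling + 1·y_catalyst = 24.
This yields shadow prices y_cooling = 5, y_catalyst = 4.
Shadow price of catalyst = 4.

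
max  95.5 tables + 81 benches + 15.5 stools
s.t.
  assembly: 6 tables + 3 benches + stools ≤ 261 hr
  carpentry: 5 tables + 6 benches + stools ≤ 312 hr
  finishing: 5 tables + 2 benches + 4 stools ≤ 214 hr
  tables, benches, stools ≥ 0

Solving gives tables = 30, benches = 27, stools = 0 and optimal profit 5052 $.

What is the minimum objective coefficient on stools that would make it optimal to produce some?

17.5

Binding: assembly and carpentry. Non-binding: finishing (10 unused).
Slack constraints have shadow price 0 (complementary slackness).
Dual feasibility on the basic columns requires 6·y_assembly + 5·y_carpentry = 95.5, 3·y_assembly + 6·y_carpentry = 81.
Solving: y_assembly = 8, y_carpentry = 9.5.
stools enters the basis when its profit ≥ yᵀa₃ = 8·1 + 9.5·1 = 17.5.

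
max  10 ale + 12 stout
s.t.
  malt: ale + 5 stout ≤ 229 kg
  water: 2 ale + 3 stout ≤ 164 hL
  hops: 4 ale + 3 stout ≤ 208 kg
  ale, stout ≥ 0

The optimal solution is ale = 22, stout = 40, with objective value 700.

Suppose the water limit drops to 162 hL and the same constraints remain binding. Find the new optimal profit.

Binding: water and hops. Non-binding: malt (7 unused).
Since malt is not tight, its dual is 0.
From A_Bᵀ y = c: 2·y_water + 4·y_hops = 10; 3·y_water + 3·y_hops = 12.
This yields shadow prices y_water = 3, y_hops = 1.
Δz = y_water·Δb = 3 × (-2) = -6, so new z* = 700 − 6 = 694.

694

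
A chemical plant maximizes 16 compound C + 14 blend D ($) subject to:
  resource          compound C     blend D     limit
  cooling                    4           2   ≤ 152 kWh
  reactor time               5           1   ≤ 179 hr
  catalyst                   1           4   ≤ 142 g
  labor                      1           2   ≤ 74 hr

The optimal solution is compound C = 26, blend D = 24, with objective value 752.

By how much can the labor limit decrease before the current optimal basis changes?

25

Binding constraints: cooling, labor. The basis is B = [[4,2],[1,2]] with det 6.
Per unit decrease in labor, x* moves by d = (0.3333, -0.6667).
The basis stays optimal until reactor time becomes binding; allowable decrease = 25 hr.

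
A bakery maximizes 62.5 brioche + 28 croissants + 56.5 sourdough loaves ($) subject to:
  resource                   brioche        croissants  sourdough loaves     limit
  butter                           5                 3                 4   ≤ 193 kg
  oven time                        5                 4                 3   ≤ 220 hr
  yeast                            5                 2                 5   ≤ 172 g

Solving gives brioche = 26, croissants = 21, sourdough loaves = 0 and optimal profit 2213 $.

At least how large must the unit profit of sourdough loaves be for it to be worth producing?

59.5

Check each constraint at x*: butter 193/193 (tight); oven time 214/220 (slack 6); yeast 172/172 (tight).
Slack constraints have shadow price 0 (complementary slackness).
Dual feasibility on the basic columns requires 5·y_butter + 5·y_yeast = 62.5, 3·y_butter + 2·y_yeast = 28.
Solving: y_butter = 3, y_yeast = 9.5.
sourdough loaves enters the basis when its profit ≥ yᵀa₃ = 3·4 + 9.5·5 = 59.5.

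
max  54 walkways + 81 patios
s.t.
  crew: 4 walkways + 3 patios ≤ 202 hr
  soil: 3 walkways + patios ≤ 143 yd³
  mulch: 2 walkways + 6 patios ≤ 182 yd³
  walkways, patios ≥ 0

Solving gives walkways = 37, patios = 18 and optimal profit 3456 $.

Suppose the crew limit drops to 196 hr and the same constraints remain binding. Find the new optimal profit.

Binding: crew and mulch. Non-binding: soil (14 unused).
Slack constraints have shadow price 0 (complementary slackness).
The binding rows give the dual system: 4·y_crew + 2·y_mulch = 54 and 3·y_crew + 6·y_mulch = 81.
This yields shadow prices y_crew = 9, y_mulch = 9.
Δz = y_crew·Δb = 9 × (-6) = -54, so new z* = 3456 − 54 = 3402.

3402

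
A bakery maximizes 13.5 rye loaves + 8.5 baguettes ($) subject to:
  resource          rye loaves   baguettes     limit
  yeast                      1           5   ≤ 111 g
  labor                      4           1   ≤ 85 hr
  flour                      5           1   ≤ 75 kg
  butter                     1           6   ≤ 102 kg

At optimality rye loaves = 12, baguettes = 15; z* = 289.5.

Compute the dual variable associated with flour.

2.5

At the optimum: yeast uses 87 of 111 (slack = 24); labor uses 63 of 85 (slack = 22); flour uses 75 of 75 (binding); butter uses 102 of 102 (binding).
By complementary slackness, y = 0 for the non-binding constraints.
Dual feasibility on the basic columns requires 5·y_flour + 1·y_butter = 13.5, 1·y_flour + 6·y_butter = 8.5.
Solving: y_flour = 2.5, y_butter = 1.
Shadow price of flour = 2.5.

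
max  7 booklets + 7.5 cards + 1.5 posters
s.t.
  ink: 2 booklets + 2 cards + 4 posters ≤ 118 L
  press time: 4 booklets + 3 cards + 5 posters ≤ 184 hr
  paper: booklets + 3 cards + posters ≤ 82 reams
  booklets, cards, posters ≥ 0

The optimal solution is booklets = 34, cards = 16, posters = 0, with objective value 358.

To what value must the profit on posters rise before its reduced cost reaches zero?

At the optimum: ink uses 100 of 118 (slack = 18); press time uses 184 of 184 (binding); paper uses 82 of 82 (binding).
By complementary slackness, y = 0 for the non-binding constraint.
Dual feasibility on the basic columns requires 4·y_press time + 1·y_paper = 7, 3·y_press time + 3·y_paper = 7.5.
→ y_press time = 1.5 and y_paper = 1.
posters enters the basis when its profit ≥ yᵀa₃ = 1.5·5 + 1·1 = 8.5.

8.5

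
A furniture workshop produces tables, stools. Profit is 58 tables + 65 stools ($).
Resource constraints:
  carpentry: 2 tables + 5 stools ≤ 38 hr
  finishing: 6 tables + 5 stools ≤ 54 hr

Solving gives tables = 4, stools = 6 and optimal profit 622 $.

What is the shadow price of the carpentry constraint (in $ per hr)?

Both carpentry and finishing are binding at x*.
Dual feasibility on the basic columns requires 2·y_carpentry + 6·y_finishing = 58, 5·y_carpentry + 5·y_finishing = 65.
This yields shadow prices y_carpentry = 5, y_finishing = 8.
Shadow price of carpentry = 5.

5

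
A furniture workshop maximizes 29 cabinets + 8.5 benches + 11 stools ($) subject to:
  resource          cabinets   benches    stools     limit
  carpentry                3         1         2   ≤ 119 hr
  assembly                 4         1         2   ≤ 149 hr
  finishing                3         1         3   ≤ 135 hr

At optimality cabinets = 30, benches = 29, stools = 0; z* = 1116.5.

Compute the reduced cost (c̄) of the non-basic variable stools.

Check each constraint at x*: carpentry 119/119 (tight); assembly 149/149 (tight); finishing 119/135 (slack 16).
Slack constraints have shadow price 0 (complementary slackness).
The binding rows give the dual system: 3·y_carpentry + 4·y_assembly = 29 and 1·y_carpentry + 1·y_assembly = 8.5.
→ y_carpentry = 5 and y_assembly = 3.5.
Reduced cost of stools: c₃ − yᵀa₃ = 11 − (5·2 + 3.5·2) = 11 − 17 = -6.

-6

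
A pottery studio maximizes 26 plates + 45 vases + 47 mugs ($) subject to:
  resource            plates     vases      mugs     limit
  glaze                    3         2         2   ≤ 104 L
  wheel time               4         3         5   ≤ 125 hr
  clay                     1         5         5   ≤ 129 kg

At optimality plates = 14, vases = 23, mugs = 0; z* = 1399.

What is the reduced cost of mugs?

At the optimum: glaze uses 88 of 104 (slack = 16); wheel time uses 125 of 125 (binding); clay uses 129 of 129 (binding).
Since glaze is not tight, its dual is 0.
The binding rows give the dual system: 4·y_wheel time + 1·y_clay = 26 and 3·y_wheel time + 5·y_clay = 45.
Solving: y_wheel time = 5, y_clay = 6.
Reduced cost of mugs: c₃ − yᵀa₃ = 47 − (5·5 + 6·5) = 47 − 55 = -8.

-8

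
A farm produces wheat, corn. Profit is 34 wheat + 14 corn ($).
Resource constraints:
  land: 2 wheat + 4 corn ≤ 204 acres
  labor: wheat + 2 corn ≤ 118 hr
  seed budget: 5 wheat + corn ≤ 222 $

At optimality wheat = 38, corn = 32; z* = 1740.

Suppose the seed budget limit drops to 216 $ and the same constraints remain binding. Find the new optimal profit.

1704

Check each constraint at x*: land 204/204 (tight); labor 102/118 (slack 16); seed budget 222/222 (tight).
Since labor is not tight, its dual is 0.
The binding rows give the dual system: 2·y_land + 5·y_seed budget = 34 and 4·y_land + 1·y_seed budget = 14.
→ y_land = 2 and y_seed budget = 6.
Δz = y_seed budget·Δb = 6 × (-6) = -36, so new z* = 1740 − 36 = 1704.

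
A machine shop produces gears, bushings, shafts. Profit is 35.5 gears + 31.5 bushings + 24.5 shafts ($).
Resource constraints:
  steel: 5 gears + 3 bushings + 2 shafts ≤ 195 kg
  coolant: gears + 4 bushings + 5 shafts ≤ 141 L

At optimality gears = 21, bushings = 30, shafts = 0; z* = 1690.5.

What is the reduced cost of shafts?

-3.5

At the optimum: steel uses 195 of 195 (binding); coolant uses 141 of 141 (binding).
The binding rows give the dual system: 5·y_steel + 1·y_coolant = 35.5 and 3·y_steel + 4·y_coolant = 31.5.
→ y_steel = 6.5 and y_coolant = 3.
Reduced cost of shafts: c₃ − yᵀa₃ = 24.5 − (6.5·2 + 3·5) = 24.5 − 28 = -3.5.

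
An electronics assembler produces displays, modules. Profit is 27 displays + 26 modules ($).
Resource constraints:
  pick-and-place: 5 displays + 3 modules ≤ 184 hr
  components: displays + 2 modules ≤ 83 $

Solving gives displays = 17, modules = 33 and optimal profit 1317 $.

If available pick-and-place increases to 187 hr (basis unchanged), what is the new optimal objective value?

1329

Both pick-and-place and components are binding at x*.
From A_Bᵀ y = c: 5·y_pick-and-place + 1·y_components = 27; 3·y_pick-and-place + 2·y_components = 26.
Solving: y_pick-and-place = 4, y_components = 7.
Δz = y_pick-and-place·Δb = 4 × (3) = 12, so new z* = 1317 + 12 = 1329.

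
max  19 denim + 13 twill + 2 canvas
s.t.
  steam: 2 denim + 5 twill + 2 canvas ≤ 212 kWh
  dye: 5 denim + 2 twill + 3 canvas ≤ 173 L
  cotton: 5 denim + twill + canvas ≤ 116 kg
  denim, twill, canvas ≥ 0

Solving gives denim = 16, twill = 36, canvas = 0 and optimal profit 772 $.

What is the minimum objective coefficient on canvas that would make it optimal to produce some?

Binding: steam and cotton. Non-binding: dye (21 unused).
By complementary slackness, y = 0 for the non-binding constraint.
Dual feasibility on the basic columns requires 2·y_steam + 5·y_cotton = 19, 5·y_steam + 1·y_cotton = 13.
This yields shadow prices y_steam = 2, y_cotton = 3.
canvas enters the basis when its profit ≥ yᵀa₃ = 2·2 + 3·1 = 7.

7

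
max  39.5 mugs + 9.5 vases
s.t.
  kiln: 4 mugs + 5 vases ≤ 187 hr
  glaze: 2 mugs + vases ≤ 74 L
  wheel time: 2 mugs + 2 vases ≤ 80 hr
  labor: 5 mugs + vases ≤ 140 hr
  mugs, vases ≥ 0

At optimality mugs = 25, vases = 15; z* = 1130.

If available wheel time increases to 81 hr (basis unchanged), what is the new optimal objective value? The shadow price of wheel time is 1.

1131

Δb = 1, so new z* = 1130 + (1)·(1) = 1130 + 1 = 1131.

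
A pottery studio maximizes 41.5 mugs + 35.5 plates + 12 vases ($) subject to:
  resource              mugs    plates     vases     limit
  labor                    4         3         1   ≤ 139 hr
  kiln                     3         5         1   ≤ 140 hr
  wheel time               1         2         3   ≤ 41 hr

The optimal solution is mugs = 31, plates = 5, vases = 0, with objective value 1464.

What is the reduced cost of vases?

-8

Binding: labor and wheel time. Non-binding: kiln (22 unused).
Since kiln is not tight, its dual is 0.
The binding rows give the dual system: 4·y_labor + 1·y_wheel time = 41.5 and 3·y_labor + 2·y_wheel time = 35.5.
Solving: y_labor = 9.5, y_wheel time = 3.5.
Reduced cost of vases: c₃ − yᵀa₃ = 12 − (9.5·1 + 3.5·3) = 12 − 20 = -8.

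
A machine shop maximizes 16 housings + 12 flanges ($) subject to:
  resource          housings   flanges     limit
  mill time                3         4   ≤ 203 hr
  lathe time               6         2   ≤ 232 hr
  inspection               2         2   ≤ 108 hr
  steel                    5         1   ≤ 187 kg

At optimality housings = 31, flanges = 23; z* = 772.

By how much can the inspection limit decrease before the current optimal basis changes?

18

Binding constraints: lathe time, inspection. The basis is B = [[6,2],[2,2]] with det 8.
Per unit decrease in inspection, x* moves by d = (0.25, -0.75).
The basis stays optimal until steel becomes binding; allowable decrease = 18 hr.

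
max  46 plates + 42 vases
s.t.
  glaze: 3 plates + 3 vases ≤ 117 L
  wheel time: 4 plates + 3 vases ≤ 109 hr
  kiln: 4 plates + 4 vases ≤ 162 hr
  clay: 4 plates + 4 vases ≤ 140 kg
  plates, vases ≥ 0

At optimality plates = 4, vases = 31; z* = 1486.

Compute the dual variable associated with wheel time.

4

Check each constraint at x*: glaze 105/117 (slack 12); wheel time 109/109 (tight); kiln 140/162 (slack 22); clay 140/140 (tight).
Since glaze, kiln are not tight, their duals are 0.
The binding rows give the dual system: 4·y_wheel time + 4·y_clay = 46 and 3·y_wheel time + 4·y_clay = 42.
Solving: y_wheel time = 4, y_clay = 7.5.
Shadow price of wheel time = 4.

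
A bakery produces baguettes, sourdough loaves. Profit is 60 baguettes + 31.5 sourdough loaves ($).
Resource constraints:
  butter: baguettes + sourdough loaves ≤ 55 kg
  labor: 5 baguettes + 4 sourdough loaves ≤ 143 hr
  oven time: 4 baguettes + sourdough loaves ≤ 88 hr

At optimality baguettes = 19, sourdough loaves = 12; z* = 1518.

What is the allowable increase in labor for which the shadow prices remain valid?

88

Binding constraints: labor, oven time. The basis is B = [[5,4],[4,1]] with det -11.
Per unit increase in labor, x* moves by d = (-0.0909, 0.3636).
The basis stays optimal until butter becomes binding; allowable increase = 88 hr.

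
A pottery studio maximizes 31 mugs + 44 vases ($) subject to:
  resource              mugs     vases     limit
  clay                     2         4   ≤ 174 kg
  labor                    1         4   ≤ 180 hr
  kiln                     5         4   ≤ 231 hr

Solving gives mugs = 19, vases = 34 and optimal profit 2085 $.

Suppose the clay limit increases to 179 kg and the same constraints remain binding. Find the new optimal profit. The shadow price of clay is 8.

2125

Δb = 5, so new z* = 2085 + (8)·(5) = 2085 + 40 = 2125.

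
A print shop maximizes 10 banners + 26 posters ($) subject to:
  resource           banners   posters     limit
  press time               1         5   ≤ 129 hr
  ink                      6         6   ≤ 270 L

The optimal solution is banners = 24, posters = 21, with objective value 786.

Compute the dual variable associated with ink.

1

Both press time and ink are binding at x*.
The binding rows give the dual system: 1·y_press time + 6·y_ink = 10 and 5·y_press time + 6·y_ink = 26.
Solving: y_press time = 4, y_ink = 1.
Shadow price of ink = 1.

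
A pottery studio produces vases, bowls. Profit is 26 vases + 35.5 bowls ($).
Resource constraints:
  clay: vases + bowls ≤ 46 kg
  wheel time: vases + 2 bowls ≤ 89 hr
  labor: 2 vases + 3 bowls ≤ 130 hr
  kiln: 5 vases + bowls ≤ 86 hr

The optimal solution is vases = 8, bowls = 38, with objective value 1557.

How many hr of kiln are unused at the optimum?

kiln used = 5·8 + 1·38 = 78; slack = 86 − 78 = 8.

8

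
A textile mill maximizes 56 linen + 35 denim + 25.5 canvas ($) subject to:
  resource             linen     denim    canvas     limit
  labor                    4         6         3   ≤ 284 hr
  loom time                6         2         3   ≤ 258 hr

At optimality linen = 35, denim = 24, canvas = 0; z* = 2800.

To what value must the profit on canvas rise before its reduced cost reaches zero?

31.5

At the optimum: labor uses 284 of 284 (binding); loom time uses 258 of 258 (binding).
From A_Bᵀ y = c: 4·y_labor + 6·y_loom time = 56; 6·y_labor + 2·y_loom time = 35.
Solving: y_labor = 3.5, y_loom time = 7.
canvas enters the basis when its profit ≥ yᵀa₃ = 3.5·3 + 7·3 = 31.5.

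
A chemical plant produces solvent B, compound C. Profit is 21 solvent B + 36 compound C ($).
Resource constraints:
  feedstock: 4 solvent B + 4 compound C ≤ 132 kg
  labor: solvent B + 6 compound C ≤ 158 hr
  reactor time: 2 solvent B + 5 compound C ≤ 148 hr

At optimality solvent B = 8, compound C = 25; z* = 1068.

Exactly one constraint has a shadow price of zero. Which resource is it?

reactor time

feedstock: 132/132 (binding)
labor: 158/158 (binding)
reactor time: 141/148 (slack 7)
By complementary slackness, a constraint with positive slack has shadow price 0 → reactor time.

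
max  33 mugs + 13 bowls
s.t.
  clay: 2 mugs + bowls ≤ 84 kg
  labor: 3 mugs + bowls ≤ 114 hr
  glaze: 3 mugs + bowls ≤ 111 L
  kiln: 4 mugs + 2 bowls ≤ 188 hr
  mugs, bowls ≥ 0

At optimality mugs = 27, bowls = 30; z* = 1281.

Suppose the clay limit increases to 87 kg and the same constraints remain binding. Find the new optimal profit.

1299

At the optimum: clay uses 84 of 84 (binding); labor uses 111 of 114 (slack = 3); glaze uses 111 of 111 (binding); kiln uses 168 of 188 (slack = 20).
Slack constraints have shadow price 0 (complementary slackness).
Dual feasibility on the basic columns requires 2·y_clay + 3·y_glaze = 33, 1·y_clay + 1·y_glaze = 13.
Solving: y_clay = 6, y_glaze = 7.
Δz = y_clay·Δb = 6 × (3) = 18, so new z* = 1281 + 18 = 1299.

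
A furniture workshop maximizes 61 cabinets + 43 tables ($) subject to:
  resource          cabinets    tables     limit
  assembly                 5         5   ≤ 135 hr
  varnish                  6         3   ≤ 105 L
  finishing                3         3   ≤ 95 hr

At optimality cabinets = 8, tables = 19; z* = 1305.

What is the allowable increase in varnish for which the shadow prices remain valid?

Binding constraints: assembly, varnish. The basis is B = [[5,5],[6,3]] with det -15.
Per unit increase in varnish, x* moves by d = (0.3333, -0.3333).
The basis stays optimal until tables reaches 0; allowable increase = 57 L.

57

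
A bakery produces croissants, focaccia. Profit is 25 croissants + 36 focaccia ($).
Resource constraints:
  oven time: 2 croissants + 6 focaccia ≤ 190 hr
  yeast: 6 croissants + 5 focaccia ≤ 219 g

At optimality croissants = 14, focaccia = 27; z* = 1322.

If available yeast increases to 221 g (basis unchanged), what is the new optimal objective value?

Both oven time and yeast are binding at x*.
The binding rows give the dual system: 2·y_oven time + 6·y_yeast = 25 and 6·y_oven time + 5·y_yeast = 36.
This yields shadow prices y_oven time = 3.5, y_yeast = 3.
Δz = y_yeast·Δb = 3 × (2) = 6, so new z* = 1322 + 6 = 1328.

1328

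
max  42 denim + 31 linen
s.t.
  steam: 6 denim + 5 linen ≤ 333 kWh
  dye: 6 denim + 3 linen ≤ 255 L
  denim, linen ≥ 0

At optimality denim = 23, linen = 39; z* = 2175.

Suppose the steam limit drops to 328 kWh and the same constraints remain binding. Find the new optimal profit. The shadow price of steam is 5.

2150

Δb = -5, so new z* = 2175 + (5)·(-5) = 2175 − 25 = 2150.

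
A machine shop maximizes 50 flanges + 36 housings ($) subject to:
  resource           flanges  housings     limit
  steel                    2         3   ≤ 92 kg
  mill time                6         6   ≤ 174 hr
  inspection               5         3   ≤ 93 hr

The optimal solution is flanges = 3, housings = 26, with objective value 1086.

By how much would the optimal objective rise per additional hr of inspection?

7

Binding: mill time and inspection. Non-binding: steel (8 unused).
Slack constraints have shadow price 0 (complementary slackness).
The binding rows give the dual system: 6·y_mill time + 5·y_inspection = 50 and 6·y_mill time + 3·y_inspection = 36.
Solving: y_mill time = 2.5, y_inspection = 7.
Shadow price of inspection = 7.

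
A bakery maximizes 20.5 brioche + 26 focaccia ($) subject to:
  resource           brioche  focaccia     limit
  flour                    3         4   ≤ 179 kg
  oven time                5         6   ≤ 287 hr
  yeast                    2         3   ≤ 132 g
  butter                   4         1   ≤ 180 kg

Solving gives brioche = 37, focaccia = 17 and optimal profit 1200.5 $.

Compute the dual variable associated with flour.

At the optimum: flour uses 179 of 179 (binding); oven time uses 287 of 287 (binding); yeast uses 125 of 132 (slack = 7); butter uses 165 of 180 (slack = 15).
By complementary slackness, y = 0 for the non-binding constraints.
Dual feasibility on the basic columns requires 3·y_flour + 5·y_oven time = 20.5, 4·y_flour + 6·y_oven time = 26.
Solving: y_flour = 3.5, y_oven time = 2.
Shadow price of flour = 3.5.

3.5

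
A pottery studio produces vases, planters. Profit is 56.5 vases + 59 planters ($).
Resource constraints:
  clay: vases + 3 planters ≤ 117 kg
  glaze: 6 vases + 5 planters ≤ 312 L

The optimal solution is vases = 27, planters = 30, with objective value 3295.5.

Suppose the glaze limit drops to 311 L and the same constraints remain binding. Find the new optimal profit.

3287

At the optimum: clay uses 117 of 117 (binding); glaze uses 312 of 312 (binding).
From A_Bᵀ y = c: 1·y_clay + 6·y_glaze = 56.5; 3·y_clay + 5·y_glaze = 59.
This yields shadow prices y_clay = 5.5, y_glaze = 8.5.
Δz = y_glaze·Δb = 8.5 × (-1) = -8.5, so new z* = 3295.5 − 8.5 = 3287.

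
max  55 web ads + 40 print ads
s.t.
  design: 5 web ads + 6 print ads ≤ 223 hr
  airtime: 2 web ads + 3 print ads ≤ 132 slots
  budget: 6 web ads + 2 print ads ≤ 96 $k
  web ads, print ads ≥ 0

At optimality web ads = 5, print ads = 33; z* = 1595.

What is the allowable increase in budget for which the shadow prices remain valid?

Binding constraints: design, budget. The basis is B = [[5,6],[6,2]] with det -26.
Per unit increase in budget, x* moves by d = (0.2308, -0.1923).
The basis stays optimal until print ads reaches 0; allowable increase = 171.6 $k.

171.6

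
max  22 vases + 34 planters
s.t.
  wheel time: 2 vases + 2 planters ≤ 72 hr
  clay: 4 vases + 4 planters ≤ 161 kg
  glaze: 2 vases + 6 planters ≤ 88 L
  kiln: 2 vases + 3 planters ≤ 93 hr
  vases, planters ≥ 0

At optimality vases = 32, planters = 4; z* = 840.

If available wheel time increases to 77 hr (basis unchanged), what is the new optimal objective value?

880

Binding: wheel time and glaze. Non-binding: clay (17 unused), kiln (17 unused).
Slack constraints have shadow price 0 (complementary slackness).
The binding rows give the dual system: 2·y_wheel time + 2·y_glaze = 22 and 2·y_wheel time + 6·y_glaze = 34.
Solving: y_wheel time = 8, y_glaze = 3.
Δz = y_wheel time·Δb = 8 × (5) = 40, so new z* = 840 + 40 = 880.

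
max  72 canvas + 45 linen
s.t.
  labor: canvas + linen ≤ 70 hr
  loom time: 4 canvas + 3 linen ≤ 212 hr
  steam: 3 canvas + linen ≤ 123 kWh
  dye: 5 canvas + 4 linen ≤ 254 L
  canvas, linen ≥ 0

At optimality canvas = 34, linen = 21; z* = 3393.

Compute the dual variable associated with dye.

9

At the optimum: labor uses 55 of 70 (slack = 15); loom time uses 199 of 212 (slack = 13); steam uses 123 of 123 (binding); dye uses 254 of 254 (binding).
Slack constraints have shadow price 0 (complementary slackness).
Dual feasibility on the basic columns requires 3·y_steam + 5·y_dye = 72, 1·y_steam + 4·y_dye = 45.
This yields shadow prices y_steam = 9, y_dye = 9.
Shadow price of dye = 9.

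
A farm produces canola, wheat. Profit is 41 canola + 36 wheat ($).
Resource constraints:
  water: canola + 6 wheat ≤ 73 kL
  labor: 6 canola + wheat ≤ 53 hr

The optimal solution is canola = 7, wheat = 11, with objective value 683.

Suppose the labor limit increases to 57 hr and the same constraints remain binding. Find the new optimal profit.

At the optimum: water uses 73 of 73 (binding); labor uses 53 of 53 (binding).
Dual feasibility on the basic columns requires 1·y_water + 6·y_labor = 41, 6·y_water + 1·y_labor = 36.
Solving: y_water = 5, y_labor = 6.
Δz = y_labor·Δb = 6 × (4) = 24, so new z* = 683 + 24 = 707.

707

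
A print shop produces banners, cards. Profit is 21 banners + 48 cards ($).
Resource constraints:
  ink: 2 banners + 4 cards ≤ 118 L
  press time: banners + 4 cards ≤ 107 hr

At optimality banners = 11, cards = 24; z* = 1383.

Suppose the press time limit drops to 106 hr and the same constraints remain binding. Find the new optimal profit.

At the optimum: ink uses 118 of 118 (binding); press time uses 107 of 107 (binding).
Dual feasibility on the basic columns requires 2·y_ink + 1·y_press time = 21, 4·y_ink + 4·y_press time = 48.
This yields shadow prices y_ink = 9, y_press time = 3.
Δz = y_press time·Δb = 3 × (-1) = -3, so new z* = 1383 − 3 = 1380.

1380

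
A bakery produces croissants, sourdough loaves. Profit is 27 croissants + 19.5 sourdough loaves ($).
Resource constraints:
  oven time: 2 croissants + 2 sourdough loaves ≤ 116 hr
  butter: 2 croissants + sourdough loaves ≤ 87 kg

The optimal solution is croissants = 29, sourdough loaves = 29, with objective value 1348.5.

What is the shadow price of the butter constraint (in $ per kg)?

At the optimum: oven time uses 116 of 116 (binding); butter uses 87 of 87 (binding).
The binding rows give the dual system: 2·y_oven time + 2·y_butter = 27 and 2·y_oven time + 1·y_butter = 19.5.
This yields shadow prices y_oven time = 6, y_butter = 7.5.
Shadow price of butter = 7.5.

7.5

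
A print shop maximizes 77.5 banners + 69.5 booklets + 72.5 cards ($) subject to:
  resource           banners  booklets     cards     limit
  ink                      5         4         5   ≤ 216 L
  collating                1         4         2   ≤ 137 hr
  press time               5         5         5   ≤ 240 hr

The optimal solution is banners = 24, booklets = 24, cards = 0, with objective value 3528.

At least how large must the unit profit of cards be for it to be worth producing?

Check each constraint at x*: ink 216/216 (tight); collating 120/137 (slack 17); press time 240/240 (tight).
Since collating is not tight, its dual is 0.
Dual feasibility on the basic columns requires 5·y_ink + 5·y_press time = 77.5, 4·y_ink + 5·y_press time = 69.5.
Solving: y_ink = 8, y_press time = 7.5.
cards enters the basis when its profit ≥ yᵀa₃ = 8·5 + 7.5·5 = 77.5.

77.5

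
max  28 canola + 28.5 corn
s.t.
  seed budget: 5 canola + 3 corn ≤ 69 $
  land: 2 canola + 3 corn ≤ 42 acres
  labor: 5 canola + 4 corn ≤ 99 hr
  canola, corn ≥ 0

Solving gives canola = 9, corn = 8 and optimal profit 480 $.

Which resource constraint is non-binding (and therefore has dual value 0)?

labor

seed budget: 69/69 (binding)
land: 42/42 (binding)
labor: 77/99 (slack 22)
By complementary slackness, a constraint with positive slack has shadow price 0 → labor.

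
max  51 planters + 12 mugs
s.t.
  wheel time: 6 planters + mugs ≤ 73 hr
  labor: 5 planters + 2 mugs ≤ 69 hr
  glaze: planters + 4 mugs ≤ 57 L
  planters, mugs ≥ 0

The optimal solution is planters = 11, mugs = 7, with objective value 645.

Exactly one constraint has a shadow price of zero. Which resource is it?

wheel time: 73/73 (binding)
labor: 69/69 (binding)
glaze: 39/57 (slack 18)
By complementary slackness, a constraint with positive slack has shadow price 0 → glaze.

glaze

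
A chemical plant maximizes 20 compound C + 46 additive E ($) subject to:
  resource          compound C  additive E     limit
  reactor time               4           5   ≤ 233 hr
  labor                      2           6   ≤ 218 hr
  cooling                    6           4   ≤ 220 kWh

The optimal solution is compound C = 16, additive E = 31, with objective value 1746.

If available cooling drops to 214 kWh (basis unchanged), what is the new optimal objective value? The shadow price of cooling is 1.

1740

Δb = -6, so new z* = 1746 + (1)·(-6) = 1746 − 6 = 1740.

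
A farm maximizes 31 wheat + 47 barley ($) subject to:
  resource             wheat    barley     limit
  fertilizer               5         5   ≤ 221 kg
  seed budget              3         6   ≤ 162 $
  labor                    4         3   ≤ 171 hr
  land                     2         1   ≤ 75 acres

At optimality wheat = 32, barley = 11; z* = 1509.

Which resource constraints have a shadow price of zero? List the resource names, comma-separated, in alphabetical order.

fertilizer, labor

fertilizer: 215/221 (slack 6)
seed budget: 162/162 (binding)
labor: 161/171 (slack 10)
land: 75/75 (binding)
By complementary slackness, a constraint with positive slack has shadow price 0 → fertilizer, labor.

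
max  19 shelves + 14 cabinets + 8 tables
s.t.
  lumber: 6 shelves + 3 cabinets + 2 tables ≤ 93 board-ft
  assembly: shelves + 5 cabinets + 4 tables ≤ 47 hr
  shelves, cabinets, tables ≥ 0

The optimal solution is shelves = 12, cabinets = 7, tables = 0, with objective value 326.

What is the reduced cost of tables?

Both lumber and assembly are binding at x*.
Dual feasibility on the basic columns requires 6·y_lumber + 1·y_assembly = 19, 3·y_lumber + 5·y_assembly = 14.
Solving: y_lumber = 3, y_assembly = 1.
Reduced cost of tables: c₃ − yᵀa₃ = 8 − (3·2 + 1·4) = 8 − 10 = -2.

-2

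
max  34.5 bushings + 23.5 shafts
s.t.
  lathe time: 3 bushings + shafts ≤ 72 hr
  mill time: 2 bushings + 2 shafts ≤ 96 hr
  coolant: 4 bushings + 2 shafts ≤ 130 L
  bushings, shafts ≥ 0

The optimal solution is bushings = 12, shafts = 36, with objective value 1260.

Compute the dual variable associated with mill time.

Check each constraint at x*: lathe time 72/72 (tight); mill time 96/96 (tight); coolant 120/130 (slack 10).
Slack constraints have shadow price 0 (complementary slackness).
Dual feasibility on the basic columns requires 3·y_lathe time + 2·y_mill time = 34.5, 1·y_lathe time + 2·y_mill time = 23.5.
This yields shadow prices y_lathe time = 5.5, y_mill time = 9.
Shadow price of mill time = 9.

9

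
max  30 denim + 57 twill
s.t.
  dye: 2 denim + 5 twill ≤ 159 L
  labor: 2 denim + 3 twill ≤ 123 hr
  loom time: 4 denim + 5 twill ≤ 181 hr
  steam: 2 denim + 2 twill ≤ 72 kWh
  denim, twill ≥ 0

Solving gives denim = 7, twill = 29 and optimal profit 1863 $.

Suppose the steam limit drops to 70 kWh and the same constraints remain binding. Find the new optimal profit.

1851

Check each constraint at x*: dye 159/159 (tight); labor 101/123 (slack 22); loom time 173/181 (slack 8); steam 72/72 (tight).
Since labor, loom time are not tight, their duals are 0.
From A_Bᵀ y = c: 2·y_dye + 2·y_steam = 30; 5·y_dye + 2·y_steam = 57.
This yields shadow prices y_dye = 9, y_steam = 6.
Δz = y_steam·Δb = 6 × (-2) = -12, so new z* = 1863 − 12 = 1851.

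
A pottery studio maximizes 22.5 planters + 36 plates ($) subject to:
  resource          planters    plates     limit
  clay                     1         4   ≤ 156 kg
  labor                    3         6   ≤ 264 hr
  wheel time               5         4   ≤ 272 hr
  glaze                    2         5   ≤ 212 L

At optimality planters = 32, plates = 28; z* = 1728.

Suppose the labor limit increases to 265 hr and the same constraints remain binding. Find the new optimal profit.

Check each constraint at x*: clay 144/156 (slack 12); labor 264/264 (tight); wheel time 272/272 (tight); glaze 204/212 (slack 8).
Slack constraints have shadow price 0 (complementary slackness).
Dual feasibility on the basic columns requires 3·y_labor + 5·y_wheel time = 22.5, 6·y_labor + 4·y_wheel time = 36.
→ y_labor = 5 and y_wheel time = 1.5.
Δz = y_labor·Δb = 5 × (1) = 5, so new z* = 1728 + 5 = 1733.

1733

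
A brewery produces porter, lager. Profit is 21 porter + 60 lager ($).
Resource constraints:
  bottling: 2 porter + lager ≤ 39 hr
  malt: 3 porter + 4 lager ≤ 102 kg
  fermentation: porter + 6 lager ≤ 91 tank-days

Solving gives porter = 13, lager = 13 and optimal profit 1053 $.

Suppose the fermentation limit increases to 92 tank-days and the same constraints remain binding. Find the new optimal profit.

1062

At the optimum: bottling uses 39 of 39 (binding); malt uses 91 of 102 (slack = 11); fermentation uses 91 of 91 (binding).
Since malt is not tight, its dual is 0.
Dual feasibility on the basic columns requires 2·y_bottling + 1·y_fermentation = 21, 1·y_bottling + 6·y_fermentation = 60.
→ y_bottling = 6 and y_fermentation = 9.
Δz = y_fermentation·Δb = 9 × (1) = 9, so new z* = 1053 + 9 = 1062.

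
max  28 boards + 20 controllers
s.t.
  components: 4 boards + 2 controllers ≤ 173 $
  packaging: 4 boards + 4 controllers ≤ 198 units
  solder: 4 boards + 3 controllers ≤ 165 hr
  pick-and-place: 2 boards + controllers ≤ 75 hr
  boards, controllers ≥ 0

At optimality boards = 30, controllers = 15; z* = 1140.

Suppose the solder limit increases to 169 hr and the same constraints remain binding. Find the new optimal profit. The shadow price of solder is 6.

1164

Δb = 4, so new z* = 1140 + (6)·(4) = 1140 + 24 = 1164.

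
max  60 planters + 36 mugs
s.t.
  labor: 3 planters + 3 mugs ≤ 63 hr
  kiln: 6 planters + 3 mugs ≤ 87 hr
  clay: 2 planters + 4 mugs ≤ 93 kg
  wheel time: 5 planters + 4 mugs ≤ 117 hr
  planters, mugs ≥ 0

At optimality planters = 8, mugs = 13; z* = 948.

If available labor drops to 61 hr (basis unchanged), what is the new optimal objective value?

At the optimum: labor uses 63 of 63 (binding); kiln uses 87 of 87 (binding); clay uses 68 of 93 (slack = 25); wheel time uses 92 of 117 (slack = 25).
Since clay, wheel time are not tight, their duals are 0.
Dual feasibility on the basic columns requires 3·y_labor + 6·y_kiln = 60, 3·y_labor + 3·y_kiln = 36.
Solving: y_labor = 4, y_kiln = 8.
Δz = y_labor·Δb = 4 × (-2) = -8, so new z* = 948 − 8 = 940.

940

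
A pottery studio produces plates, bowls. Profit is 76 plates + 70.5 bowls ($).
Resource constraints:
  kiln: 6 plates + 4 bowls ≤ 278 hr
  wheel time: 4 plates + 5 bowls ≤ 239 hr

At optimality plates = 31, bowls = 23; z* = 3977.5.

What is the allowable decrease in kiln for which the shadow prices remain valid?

86.8

Binding constraints: kiln, wheel time. The basis is B = [[6,4],[4,5]] with det 14.
Per unit decrease in kiln, x* moves by d = (-0.3571, 0.2857).
The basis stays optimal until plates reaches 0; allowable decrease = 86.8 hr.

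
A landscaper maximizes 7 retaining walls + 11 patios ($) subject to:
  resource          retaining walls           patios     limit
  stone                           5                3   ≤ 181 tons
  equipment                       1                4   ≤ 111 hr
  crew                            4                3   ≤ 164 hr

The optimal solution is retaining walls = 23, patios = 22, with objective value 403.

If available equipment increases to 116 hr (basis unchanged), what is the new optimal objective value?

At the optimum: stone uses 181 of 181 (binding); equipment uses 111 of 111 (binding); crew uses 158 of 164 (slack = 6).
Since crew is not tight, its dual is 0.
From A_Bᵀ y = c: 5·y_stone + 1·y_equipment = 7; 3·y_stone + 4·y_equipment = 11.
Solving: y_stone = 1, y_equipment = 2.
Δz = y_equipment·Δb = 2 × (5) = 10, so new z* = 403 + 10 = 413.

413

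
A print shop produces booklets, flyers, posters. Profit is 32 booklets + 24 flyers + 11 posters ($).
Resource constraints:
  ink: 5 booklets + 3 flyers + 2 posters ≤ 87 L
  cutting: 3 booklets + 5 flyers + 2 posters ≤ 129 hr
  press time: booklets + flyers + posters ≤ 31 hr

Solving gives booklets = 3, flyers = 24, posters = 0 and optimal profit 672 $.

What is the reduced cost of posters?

-3

At the optimum: ink uses 87 of 87 (binding); cutting uses 129 of 129 (binding); press time uses 27 of 31 (slack = 4).
Slack constraints have shadow price 0 (complementary slackness).
From A_Bᵀ y = c: 5·y_ink + 3·y_cutting = 32; 3·y_ink + 5·y_cutting = 24.
Solving: y_ink = 5.5, y_cutting = 1.5.
Reduced cost of posters: c₃ − yᵀa₃ = 11 − (5.5·2 + 1.5·2) = 11 − 14 = -3.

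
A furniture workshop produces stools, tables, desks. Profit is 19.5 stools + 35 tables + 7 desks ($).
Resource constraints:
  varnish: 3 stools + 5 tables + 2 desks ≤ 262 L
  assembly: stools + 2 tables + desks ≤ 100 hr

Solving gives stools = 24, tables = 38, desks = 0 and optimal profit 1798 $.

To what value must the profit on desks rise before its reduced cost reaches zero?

Both varnish and assembly are binding at x*.
From A_Bᵀ y = c: 3·y_varnish + 1·y_assembly = 19.5; 5·y_varnish + 2·y_assembly = 35.
Solving: y_varnish = 4, y_assembly = 7.5.
desks enters the basis when its profit ≥ yᵀa₃ = 4·2 + 7.5·1 = 15.5.

15.5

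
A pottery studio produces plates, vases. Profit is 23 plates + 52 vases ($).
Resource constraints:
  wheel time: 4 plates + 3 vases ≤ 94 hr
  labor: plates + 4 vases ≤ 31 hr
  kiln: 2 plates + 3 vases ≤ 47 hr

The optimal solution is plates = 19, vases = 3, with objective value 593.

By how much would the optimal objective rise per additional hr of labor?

At the optimum: wheel time uses 85 of 94 (slack = 9); labor uses 31 of 31 (binding); kiln uses 47 of 47 (binding).
By complementary slackness, y = 0 for the non-binding constraint.
Dual feasibility on the basic columns requires 1·y_labor + 2·y_kiln = 23, 4·y_labor + 3·y_kiln = 52.
This yields shadow prices y_labor = 7, y_kiln = 8.
Shadow price of labor = 7.

7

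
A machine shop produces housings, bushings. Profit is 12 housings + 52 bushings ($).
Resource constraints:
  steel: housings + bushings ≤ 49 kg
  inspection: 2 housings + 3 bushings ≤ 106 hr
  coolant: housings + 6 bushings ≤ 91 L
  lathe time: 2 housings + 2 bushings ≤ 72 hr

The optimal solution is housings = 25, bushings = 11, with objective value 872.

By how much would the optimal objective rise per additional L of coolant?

8

At the optimum: steel uses 36 of 49 (slack = 13); inspection uses 83 of 106 (slack = 23); coolant uses 91 of 91 (binding); lathe time uses 72 of 72 (binding).
Since steel, inspection are not tight, their duals are 0.
From A_Bᵀ y = c: 1·y_coolant + 2·y_lathe time = 12; 6·y_coolant + 2·y_lathe time = 52.
Solving: y_coolant = 8, y_lathe time = 2.
Shadow price of coolant = 8.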